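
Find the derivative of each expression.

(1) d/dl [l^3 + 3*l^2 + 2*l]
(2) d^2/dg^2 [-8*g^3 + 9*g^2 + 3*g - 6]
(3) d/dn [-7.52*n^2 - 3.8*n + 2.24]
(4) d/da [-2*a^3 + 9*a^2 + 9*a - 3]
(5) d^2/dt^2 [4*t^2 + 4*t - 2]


(1) = 3*l^2 + 6*l + 2
(2) = 18 - 48*g
(3) = -15.04*n - 3.8
(4) = -6*a^2 + 18*a + 9
(5) = 8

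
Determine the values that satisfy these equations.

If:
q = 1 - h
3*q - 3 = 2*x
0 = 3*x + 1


Then:
h = 2/9
q = 7/9
x = -1/3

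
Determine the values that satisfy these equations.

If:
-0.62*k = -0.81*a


Then:
a = 0.765432098765432*k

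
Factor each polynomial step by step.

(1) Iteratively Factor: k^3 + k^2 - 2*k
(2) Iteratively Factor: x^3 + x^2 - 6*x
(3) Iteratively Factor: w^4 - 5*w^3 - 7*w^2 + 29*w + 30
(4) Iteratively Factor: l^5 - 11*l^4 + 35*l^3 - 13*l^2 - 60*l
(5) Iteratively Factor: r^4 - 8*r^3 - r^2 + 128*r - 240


(1) = (k + 2)*(k^2 - k) = (k - 1)*(k + 2)*(k)
(2) = (x - 2)*(x^2 + 3*x) = (x - 2)*(x + 3)*(x)
(3) = (w - 5)*(w^3 - 7*w - 6) = (w - 5)*(w + 1)*(w^2 - w - 6) = (w - 5)*(w - 3)*(w + 1)*(w + 2)
(4) = (l - 4)*(l^4 - 7*l^3 + 7*l^2 + 15*l) = l*(l - 4)*(l^3 - 7*l^2 + 7*l + 15) = l*(l - 5)*(l - 4)*(l^2 - 2*l - 3) = l*(l - 5)*(l - 4)*(l + 1)*(l - 3)
(5) = (r - 5)*(r^3 - 3*r^2 - 16*r + 48) = (r - 5)*(r + 4)*(r^2 - 7*r + 12) = (r - 5)*(r - 4)*(r + 4)*(r - 3)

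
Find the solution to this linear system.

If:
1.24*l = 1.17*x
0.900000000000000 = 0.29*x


Then:
l = 2.93
x = 3.10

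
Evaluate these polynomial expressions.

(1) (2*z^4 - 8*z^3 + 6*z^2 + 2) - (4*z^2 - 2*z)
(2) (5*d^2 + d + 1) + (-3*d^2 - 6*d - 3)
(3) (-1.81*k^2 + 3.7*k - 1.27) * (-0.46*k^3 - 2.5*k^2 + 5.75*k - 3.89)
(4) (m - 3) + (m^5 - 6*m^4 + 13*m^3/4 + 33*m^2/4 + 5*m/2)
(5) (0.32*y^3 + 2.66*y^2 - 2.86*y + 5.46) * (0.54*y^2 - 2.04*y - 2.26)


(1) = 2*z^4 - 8*z^3 + 2*z^2 + 2*z + 2
(2) = 2*d^2 - 5*d - 2
(3) = 0.8326*k^5 + 2.823*k^4 - 19.0733*k^3 + 31.4909*k^2 - 21.6955*k + 4.9403
(4) = m^5 - 6*m^4 + 13*m^3/4 + 33*m^2/4 + 7*m/2 - 3
(5) = 0.1728*y^5 + 0.7836*y^4 - 7.694*y^3 + 2.7712*y^2 - 4.6748*y - 12.3396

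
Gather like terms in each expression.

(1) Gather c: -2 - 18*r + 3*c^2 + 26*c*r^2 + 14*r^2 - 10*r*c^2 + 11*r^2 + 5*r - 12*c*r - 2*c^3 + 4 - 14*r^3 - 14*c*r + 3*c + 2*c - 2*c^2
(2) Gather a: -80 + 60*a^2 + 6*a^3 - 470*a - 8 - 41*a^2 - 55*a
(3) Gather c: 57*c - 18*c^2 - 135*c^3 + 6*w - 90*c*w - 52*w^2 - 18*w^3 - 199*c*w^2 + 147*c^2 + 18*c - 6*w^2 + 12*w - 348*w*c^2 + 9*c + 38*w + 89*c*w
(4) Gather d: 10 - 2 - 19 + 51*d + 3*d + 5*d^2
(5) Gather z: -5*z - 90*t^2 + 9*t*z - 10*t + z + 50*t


(1) = -2*c^3 + c^2*(1 - 10*r) + c*(26*r^2 - 26*r + 5) - 14*r^3 + 25*r^2 - 13*r + 2
(2) = 6*a^3 + 19*a^2 - 525*a - 88
(3) = -135*c^3 + c^2*(129 - 348*w) + c*(-199*w^2 - w + 84) - 18*w^3 - 58*w^2 + 56*w
(4) = 5*d^2 + 54*d - 11
(5) = -90*t^2 + 40*t + z*(9*t - 4)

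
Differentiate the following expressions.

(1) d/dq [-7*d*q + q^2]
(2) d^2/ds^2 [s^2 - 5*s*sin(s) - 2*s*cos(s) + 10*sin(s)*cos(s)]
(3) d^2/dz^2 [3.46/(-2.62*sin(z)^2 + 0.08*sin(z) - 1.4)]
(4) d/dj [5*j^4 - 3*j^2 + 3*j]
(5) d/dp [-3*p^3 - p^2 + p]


(1) = -7*d + 2*q
(2) = 5*s*sin(s) + 2*s*cos(s) + 4*sin(s) - 20*sin(2*s) - 10*cos(s) + 2
(3) = (95.003296*sin(z)^4 - 2.175648*sin(z)^3 - 193.24792*sin(z)^2 + 4.738816*sin(z) + 25.338272)/(2.62*sin(z)^2 - 0.08*sin(z) + 1.4)^3
(4) = 20*j^3 - 6*j + 3
(5) = -9*p^2 - 2*p + 1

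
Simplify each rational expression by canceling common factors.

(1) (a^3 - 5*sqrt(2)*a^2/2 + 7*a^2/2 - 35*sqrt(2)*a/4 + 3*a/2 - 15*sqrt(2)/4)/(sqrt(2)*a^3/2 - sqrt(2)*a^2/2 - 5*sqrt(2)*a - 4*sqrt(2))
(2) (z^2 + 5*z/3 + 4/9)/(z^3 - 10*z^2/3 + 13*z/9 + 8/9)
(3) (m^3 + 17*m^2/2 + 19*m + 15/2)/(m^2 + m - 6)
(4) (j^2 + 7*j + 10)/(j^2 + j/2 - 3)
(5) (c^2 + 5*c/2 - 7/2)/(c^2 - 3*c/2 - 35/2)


(1) = (8*sqrt(2)*a^3 + a^2*(-40 + 28*sqrt(2)) + a*(-140 + 12*sqrt(2)) - 60)/(8*a^3 - 8*a^2 - 80*a - 64)
(2) = (3*z + 4)/(3*z^2 - 11*z + 8)
(3) = (2*m^2 + 11*m + 5)/(2*m - 4)
(4) = (2*j + 10)/(2*j - 3)
(5) = (c - 1)/(c - 5)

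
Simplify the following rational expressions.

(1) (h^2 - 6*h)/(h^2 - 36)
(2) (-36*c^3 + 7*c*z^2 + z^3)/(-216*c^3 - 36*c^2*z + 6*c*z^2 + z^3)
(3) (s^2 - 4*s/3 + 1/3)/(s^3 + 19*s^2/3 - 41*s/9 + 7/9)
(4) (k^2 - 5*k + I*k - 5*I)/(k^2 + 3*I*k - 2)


(1) = h/(h + 6)
(2) = (-6*c^2 + c*z + z^2)/(-36*c^2 + z^2)
(3) = (3*s - 3)/(3*s^2 + 20*s - 7)
(4) = (k - 5)/(k + 2*I)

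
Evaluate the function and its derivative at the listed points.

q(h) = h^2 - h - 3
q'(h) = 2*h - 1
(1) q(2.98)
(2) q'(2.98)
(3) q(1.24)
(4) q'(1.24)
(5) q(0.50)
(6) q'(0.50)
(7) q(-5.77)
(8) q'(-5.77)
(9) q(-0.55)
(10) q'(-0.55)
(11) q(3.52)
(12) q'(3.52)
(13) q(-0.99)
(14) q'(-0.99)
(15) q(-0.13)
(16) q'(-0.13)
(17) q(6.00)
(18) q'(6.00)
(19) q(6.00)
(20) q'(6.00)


(1) = 2.90
(2) = 4.96
(3) = -2.70
(4) = 1.48
(5) = -3.25
(6) = 0.00
(7) = 36.06
(8) = -12.54
(9) = -2.15
(10) = -2.10
(11) = 5.87
(12) = 6.04
(13) = -1.03
(14) = -2.98
(15) = -2.85
(16) = -1.26
(17) = 27.00
(18) = 11.00
(19) = 27.00
(20) = 11.00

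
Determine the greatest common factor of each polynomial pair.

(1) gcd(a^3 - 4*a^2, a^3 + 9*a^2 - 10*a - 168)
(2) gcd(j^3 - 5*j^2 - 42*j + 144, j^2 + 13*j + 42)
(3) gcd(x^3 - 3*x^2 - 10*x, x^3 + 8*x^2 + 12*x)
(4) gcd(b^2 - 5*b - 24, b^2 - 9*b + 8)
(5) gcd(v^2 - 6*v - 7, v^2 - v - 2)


(1) = a - 4
(2) = gcd((j - 8)*(j - 3)*(j + 6), (j + 6)*(j + 7)) = j + 6
(3) = gcd(x*(x - 5)*(x + 2), x*(x + 2)*(x + 6)) = x^2 + 2*x
(4) = b - 8
(5) = gcd((v - 7)*(v + 1), (v - 2)*(v + 1)) = v + 1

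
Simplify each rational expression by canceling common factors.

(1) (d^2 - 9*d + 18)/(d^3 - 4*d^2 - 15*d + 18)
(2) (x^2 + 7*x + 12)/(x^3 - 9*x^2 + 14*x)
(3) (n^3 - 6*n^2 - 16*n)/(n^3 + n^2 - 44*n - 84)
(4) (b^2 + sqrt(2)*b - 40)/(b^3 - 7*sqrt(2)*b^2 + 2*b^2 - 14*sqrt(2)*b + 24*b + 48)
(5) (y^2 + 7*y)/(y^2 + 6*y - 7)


(1) = (d - 3)/(d^2 + 2*d - 3)
(2) = (x^2 + 7*x + 12)/(x^3 - 9*x^2 + 14*x)
(3) = (n^2 - 8*n)/(n^2 - n - 42)
(4) = (b + 5*sqrt(2))/(b^2 + b*(2 - 3*sqrt(2)) - 6*sqrt(2))
(5) = y/(y - 1)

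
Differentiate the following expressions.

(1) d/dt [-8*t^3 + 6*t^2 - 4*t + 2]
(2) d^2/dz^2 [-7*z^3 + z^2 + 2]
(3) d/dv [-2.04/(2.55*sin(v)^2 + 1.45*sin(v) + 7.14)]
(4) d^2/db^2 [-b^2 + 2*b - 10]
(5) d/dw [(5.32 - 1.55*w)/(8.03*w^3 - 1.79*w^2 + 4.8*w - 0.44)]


(1) = -24*t^2 + 12*t - 4
(2) = 2 - 42*z
(3) = (10.404*sin(v) + 2.958)*cos(v)/(2.55*sin(v)^2 + 1.45*sin(v) + 7.14)^2
(4) = -2
(5) = (24.893*w^3 - 130.9333*w^2 + 19.0456*w - 24.854)/(64.4809*w^6 - 28.7474*w^5 + 80.2921*w^4 - 24.2504*w^3 + 24.6152*w^2 - 4.224*w + 0.1936)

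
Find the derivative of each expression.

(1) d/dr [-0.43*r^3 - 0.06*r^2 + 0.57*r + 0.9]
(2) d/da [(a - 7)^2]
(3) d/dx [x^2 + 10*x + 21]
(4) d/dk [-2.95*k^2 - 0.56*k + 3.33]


(1) = -1.29*r^2 - 0.12*r + 0.57
(2) = 2*a - 14
(3) = 2*x + 10
(4) = -5.9*k - 0.56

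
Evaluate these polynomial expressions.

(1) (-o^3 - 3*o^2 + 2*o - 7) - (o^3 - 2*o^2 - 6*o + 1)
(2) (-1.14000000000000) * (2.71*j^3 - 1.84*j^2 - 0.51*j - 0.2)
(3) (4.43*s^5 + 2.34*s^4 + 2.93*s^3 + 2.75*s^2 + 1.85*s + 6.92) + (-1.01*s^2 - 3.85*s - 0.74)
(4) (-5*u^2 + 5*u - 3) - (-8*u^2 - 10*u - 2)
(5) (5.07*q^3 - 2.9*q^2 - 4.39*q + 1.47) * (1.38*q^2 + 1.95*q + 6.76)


(1) = -2*o^3 - o^2 + 8*o - 8
(2) = -3.0894*j^3 + 2.0976*j^2 + 0.5814*j + 0.228
(3) = 4.43*s^5 + 2.34*s^4 + 2.93*s^3 + 1.74*s^2 - 2.0*s + 6.18
(4) = 3*u^2 + 15*u - 1
(5) = 6.9966*q^5 + 5.8845*q^4 + 22.56*q^3 - 26.1359*q^2 - 26.8099*q + 9.9372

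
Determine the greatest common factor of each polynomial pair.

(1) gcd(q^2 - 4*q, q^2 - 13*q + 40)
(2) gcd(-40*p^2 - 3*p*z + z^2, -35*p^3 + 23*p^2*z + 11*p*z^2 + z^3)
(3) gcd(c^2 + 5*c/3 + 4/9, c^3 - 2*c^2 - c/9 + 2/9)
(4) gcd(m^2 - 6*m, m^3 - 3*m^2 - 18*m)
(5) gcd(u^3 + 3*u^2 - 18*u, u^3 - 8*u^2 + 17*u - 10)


(1) = 1
(2) = gcd((-8*p + z)*(5*p + z), (-p + z)*(5*p + z)*(7*p + z)) = 5*p + z
(3) = c + 1/3
(4) = m^2 - 6*m
(5) = gcd(u*(u - 3)*(u + 6), (u - 5)*(u - 2)*(u - 1)) = 1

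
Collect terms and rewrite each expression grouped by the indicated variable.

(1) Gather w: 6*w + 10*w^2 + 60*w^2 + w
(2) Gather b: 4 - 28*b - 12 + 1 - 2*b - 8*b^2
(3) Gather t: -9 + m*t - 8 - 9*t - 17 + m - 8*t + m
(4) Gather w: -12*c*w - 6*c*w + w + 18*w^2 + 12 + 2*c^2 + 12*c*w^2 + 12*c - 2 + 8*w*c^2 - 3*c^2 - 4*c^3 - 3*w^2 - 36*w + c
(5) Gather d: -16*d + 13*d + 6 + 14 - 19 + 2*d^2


(1) = 70*w^2 + 7*w
(2) = -8*b^2 - 30*b - 7
(3) = 2*m + t*(m - 17) - 34
(4) = -4*c^3 - c^2 + 13*c + w^2*(12*c + 15) + w*(8*c^2 - 18*c - 35) + 10
(5) = 2*d^2 - 3*d + 1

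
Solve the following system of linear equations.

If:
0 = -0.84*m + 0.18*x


Then:
m = 0.214285714285714*x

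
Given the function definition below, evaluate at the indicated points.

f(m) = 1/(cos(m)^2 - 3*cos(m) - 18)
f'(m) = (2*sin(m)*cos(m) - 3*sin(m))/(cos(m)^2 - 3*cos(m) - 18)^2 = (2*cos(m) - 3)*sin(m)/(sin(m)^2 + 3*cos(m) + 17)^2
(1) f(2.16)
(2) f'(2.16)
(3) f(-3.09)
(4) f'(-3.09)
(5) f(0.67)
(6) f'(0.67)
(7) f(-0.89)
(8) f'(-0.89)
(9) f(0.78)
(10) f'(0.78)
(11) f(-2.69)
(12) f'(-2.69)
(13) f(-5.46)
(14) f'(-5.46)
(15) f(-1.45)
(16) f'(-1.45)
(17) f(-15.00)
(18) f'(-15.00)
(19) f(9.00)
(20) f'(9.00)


(1) = -0.06
(2) = -0.01
(3) = -0.07
(4) = 0.00
(5) = -0.05
(6) = -0.00
(7) = -0.05
(8) = 0.00
(9) = -0.05
(10) = -0.00
(11) = -0.07
(12) = 0.01
(13) = -0.05
(14) = -0.00
(15) = -0.05
(16) = 0.01
(17) = -0.07
(18) = 0.01
(19) = -0.07
(20) = -0.01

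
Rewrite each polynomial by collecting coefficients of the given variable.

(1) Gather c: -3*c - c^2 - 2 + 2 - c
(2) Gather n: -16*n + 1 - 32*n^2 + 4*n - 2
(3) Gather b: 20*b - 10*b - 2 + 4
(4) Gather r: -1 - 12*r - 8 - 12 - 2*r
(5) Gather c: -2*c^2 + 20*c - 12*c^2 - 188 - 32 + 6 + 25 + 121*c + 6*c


(1) = -c^2 - 4*c
(2) = -32*n^2 - 12*n - 1
(3) = 10*b + 2
(4) = -14*r - 21
(5) = -14*c^2 + 147*c - 189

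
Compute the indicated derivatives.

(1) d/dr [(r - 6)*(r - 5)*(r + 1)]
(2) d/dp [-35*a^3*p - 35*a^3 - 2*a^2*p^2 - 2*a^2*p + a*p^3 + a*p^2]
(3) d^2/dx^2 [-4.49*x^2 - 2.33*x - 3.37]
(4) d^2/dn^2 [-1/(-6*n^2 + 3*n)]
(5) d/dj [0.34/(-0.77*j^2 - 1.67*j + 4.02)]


(1) = 3*r^2 - 20*r + 19
(2) = a*(-35*a^2 - 4*a*p - 2*a + 3*p^2 + 2*p)
(3) = -8.98000000000000
(4) = 2*(-2*n*(2*n - 1) + (4*n - 1)^2)/(3*n^3*(2*n - 1)^3)
(5) = (0.5236*j + 0.5678)/(0.77*j^2 + 1.67*j - 4.02)^2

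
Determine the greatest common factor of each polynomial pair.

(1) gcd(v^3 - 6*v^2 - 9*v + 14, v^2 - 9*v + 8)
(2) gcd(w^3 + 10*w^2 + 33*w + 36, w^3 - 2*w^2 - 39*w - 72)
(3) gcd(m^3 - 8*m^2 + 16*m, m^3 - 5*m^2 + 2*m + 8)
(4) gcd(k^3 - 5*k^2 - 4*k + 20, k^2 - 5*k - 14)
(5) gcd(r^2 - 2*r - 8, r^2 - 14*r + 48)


(1) = v - 1
(2) = gcd((w + 3)^2*(w + 4), (w - 8)*(w + 3)^2) = w^2 + 6*w + 9
(3) = gcd(m*(m - 4)^2, (m - 4)*(m - 2)*(m + 1)) = m - 4
(4) = k + 2
(5) = 1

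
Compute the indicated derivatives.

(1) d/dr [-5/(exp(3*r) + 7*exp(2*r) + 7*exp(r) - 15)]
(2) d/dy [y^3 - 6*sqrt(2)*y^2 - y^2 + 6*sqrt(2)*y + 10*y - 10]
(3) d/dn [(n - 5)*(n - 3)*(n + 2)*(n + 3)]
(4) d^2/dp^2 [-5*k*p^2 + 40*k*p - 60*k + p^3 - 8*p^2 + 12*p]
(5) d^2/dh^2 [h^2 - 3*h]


(1) = (15*exp(2*r) + 70*exp(r) + 35)*exp(r)/(exp(3*r) + 7*exp(2*r) + 7*exp(r) - 15)^2
(2) = 3*y^2 - 12*sqrt(2)*y - 2*y + 6*sqrt(2) + 10
(3) = 4*n^3 - 9*n^2 - 38*n + 27
(4) = -10*k + 6*p - 16
(5) = 2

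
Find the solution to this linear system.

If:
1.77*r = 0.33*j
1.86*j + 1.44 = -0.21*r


Then:
j = -0.76
r = -0.14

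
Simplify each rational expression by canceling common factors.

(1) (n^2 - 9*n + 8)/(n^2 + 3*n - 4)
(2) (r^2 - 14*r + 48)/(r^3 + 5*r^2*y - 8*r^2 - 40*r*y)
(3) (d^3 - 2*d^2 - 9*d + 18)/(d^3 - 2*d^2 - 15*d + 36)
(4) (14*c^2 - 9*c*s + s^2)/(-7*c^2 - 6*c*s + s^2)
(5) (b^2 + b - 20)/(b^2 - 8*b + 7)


(1) = (n - 8)/(n + 4)
(2) = (r - 6)/(r^2 + 5*r*y)
(3) = (d^2 + d - 6)/(d^2 + d - 12)
(4) = (-2*c + s)/(c + s)
(5) = (b^2 + b - 20)/(b^2 - 8*b + 7)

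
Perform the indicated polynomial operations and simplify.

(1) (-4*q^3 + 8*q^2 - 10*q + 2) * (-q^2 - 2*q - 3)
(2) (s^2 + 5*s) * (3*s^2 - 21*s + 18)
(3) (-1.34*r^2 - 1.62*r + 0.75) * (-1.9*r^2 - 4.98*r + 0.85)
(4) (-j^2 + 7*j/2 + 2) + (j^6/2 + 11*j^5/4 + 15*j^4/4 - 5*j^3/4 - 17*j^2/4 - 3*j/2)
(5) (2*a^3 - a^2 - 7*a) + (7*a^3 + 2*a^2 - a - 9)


(1) = 4*q^5 + 6*q^3 - 6*q^2 + 26*q - 6
(2) = 3*s^4 - 6*s^3 - 87*s^2 + 90*s
(3) = 2.546*r^4 + 9.7512*r^3 + 5.5036*r^2 - 5.112*r + 0.6375
(4) = j^6/2 + 11*j^5/4 + 15*j^4/4 - 5*j^3/4 - 21*j^2/4 + 2*j + 2
(5) = 9*a^3 + a^2 - 8*a - 9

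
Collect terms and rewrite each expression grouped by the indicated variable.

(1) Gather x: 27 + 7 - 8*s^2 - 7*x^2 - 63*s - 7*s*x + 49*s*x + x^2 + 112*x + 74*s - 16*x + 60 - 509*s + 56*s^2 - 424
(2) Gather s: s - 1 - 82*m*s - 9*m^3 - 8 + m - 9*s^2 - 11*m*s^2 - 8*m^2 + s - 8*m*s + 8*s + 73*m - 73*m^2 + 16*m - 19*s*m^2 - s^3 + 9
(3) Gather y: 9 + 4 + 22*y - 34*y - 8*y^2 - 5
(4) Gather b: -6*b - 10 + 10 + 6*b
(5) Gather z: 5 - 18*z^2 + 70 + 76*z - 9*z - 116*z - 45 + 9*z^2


(1) = 48*s^2 - 498*s - 6*x^2 + x*(42*s + 96) - 330
(2) = -9*m^3 - 81*m^2 + 90*m - s^3 + s^2*(-11*m - 9) + s*(-19*m^2 - 90*m + 10)
(3) = -8*y^2 - 12*y + 8
(4) = 0
(5) = -9*z^2 - 49*z + 30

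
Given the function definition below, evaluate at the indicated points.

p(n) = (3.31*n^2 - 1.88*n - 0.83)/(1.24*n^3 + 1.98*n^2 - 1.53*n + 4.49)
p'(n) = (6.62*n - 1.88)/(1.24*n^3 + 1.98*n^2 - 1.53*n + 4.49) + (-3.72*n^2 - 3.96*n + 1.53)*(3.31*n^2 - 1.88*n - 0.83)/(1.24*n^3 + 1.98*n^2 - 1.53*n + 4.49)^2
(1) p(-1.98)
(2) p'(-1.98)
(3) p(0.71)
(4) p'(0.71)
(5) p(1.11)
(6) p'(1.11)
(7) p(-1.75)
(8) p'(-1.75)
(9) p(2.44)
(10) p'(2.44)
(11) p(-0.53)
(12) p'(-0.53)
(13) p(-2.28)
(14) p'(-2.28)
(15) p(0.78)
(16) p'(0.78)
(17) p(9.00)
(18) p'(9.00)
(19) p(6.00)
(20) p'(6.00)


(1) = 2.81
(2) = -5.24
(3) = -0.10
(4) = 0.65
(5) = 0.17
(6) = 0.61
(7) = 1.91
(8) = -2.90
(9) = 0.47
(10) = 0.00
(11) = 0.19
(12) = -0.86
(13) = 5.78
(14) = -18.95
(15) = -0.06
(16) = 0.69
(17) = 0.24
(18) = -0.02
(19) = 0.32
(20) = -0.04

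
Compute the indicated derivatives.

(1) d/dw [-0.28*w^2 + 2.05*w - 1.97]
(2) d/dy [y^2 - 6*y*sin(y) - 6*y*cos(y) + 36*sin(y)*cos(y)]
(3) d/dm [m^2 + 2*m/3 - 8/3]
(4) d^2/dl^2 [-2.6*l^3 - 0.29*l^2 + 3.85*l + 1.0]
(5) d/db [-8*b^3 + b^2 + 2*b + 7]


(1) = 2.05 - 0.56*w
(2) = -6*sqrt(2)*y*cos(y + pi/4) + 2*y - 6*sqrt(2)*sin(y + pi/4) + 36*cos(2*y)
(3) = 2*m + 2/3
(4) = -15.6*l - 0.58
(5) = -24*b^2 + 2*b + 2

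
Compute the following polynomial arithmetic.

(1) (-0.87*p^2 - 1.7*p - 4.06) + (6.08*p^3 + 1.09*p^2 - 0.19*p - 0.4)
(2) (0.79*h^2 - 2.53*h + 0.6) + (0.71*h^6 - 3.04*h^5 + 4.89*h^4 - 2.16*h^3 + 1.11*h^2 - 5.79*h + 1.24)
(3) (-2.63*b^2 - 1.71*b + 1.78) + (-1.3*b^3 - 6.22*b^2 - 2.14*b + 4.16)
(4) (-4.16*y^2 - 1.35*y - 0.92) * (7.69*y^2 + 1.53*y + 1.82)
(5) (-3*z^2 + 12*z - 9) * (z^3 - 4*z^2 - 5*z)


(1) = 6.08*p^3 + 0.22*p^2 - 1.89*p - 4.46
(2) = 0.71*h^6 - 3.04*h^5 + 4.89*h^4 - 2.16*h^3 + 1.9*h^2 - 8.32*h + 1.84
(3) = -1.3*b^3 - 8.85*b^2 - 3.85*b + 5.94
(4) = -31.9904*y^4 - 16.7463*y^3 - 16.7115*y^2 - 3.8646*y - 1.6744
(5) = -3*z^5 + 24*z^4 - 42*z^3 - 24*z^2 + 45*z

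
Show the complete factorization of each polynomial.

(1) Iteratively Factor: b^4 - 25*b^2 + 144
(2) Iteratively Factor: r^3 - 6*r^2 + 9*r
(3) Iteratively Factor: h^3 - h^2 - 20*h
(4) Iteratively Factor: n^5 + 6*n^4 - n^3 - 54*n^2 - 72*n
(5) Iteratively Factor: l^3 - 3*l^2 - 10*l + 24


(1) = (b - 4)*(b^3 + 4*b^2 - 9*b - 36) = (b - 4)*(b - 3)*(b^2 + 7*b + 12) = (b - 4)*(b - 3)*(b + 3)*(b + 4)
(2) = (r)*(r^2 - 6*r + 9) = r*(r - 3)*(r - 3)
(3) = (h - 5)*(h^2 + 4*h) = h*(h - 5)*(h + 4)
(4) = (n - 3)*(n^4 + 9*n^3 + 26*n^2 + 24*n) = (n - 3)*(n + 2)*(n^3 + 7*n^2 + 12*n) = (n - 3)*(n + 2)*(n + 4)*(n^2 + 3*n) = (n - 3)*(n + 2)*(n + 3)*(n + 4)*(n)
(5) = (l - 2)*(l^2 - l - 12) = (l - 4)*(l - 2)*(l + 3)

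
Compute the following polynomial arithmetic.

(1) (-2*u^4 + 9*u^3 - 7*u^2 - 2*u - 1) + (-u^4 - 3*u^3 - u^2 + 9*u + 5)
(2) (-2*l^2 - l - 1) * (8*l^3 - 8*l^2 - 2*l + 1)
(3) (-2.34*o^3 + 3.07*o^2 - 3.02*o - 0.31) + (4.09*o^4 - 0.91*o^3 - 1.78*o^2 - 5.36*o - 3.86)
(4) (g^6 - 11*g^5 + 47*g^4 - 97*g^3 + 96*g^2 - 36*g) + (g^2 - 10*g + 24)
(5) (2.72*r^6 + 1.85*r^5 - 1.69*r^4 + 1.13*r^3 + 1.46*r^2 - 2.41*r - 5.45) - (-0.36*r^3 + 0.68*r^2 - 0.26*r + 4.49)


(1) = -3*u^4 + 6*u^3 - 8*u^2 + 7*u + 4
(2) = -16*l^5 + 8*l^4 + 4*l^3 + 8*l^2 + l - 1
(3) = 4.09*o^4 - 3.25*o^3 + 1.29*o^2 - 8.38*o - 4.17
(4) = g^6 - 11*g^5 + 47*g^4 - 97*g^3 + 97*g^2 - 46*g + 24
(5) = 2.72*r^6 + 1.85*r^5 - 1.69*r^4 + 1.49*r^3 + 0.78*r^2 - 2.15*r - 9.94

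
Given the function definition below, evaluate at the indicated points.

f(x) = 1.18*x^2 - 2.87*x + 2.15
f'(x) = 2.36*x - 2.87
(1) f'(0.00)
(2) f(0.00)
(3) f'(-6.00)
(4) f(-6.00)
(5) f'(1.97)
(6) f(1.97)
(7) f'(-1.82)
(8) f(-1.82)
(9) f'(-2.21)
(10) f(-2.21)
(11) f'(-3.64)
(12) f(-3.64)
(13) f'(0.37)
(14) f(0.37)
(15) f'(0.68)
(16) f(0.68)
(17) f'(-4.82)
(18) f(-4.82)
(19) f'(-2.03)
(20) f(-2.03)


(1) = -2.87
(2) = 2.15
(3) = -17.03
(4) = 61.85
(5) = 1.78
(6) = 1.08
(7) = -7.17
(8) = 11.28
(9) = -8.09
(10) = 14.26
(11) = -11.46
(12) = 28.23
(13) = -2.00
(14) = 1.25
(15) = -1.27
(16) = 0.74
(17) = -14.25
(18) = 43.40
(19) = -7.66
(20) = 12.84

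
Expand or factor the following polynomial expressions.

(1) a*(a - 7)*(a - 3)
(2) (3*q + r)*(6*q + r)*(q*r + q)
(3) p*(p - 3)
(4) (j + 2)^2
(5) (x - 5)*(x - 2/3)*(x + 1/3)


(1) = a^3 - 10*a^2 + 21*a
(2) = 18*q^3*r + 18*q^3 + 9*q^2*r^2 + 9*q^2*r + q*r^3 + q*r^2
(3) = p^2 - 3*p
(4) = j^2 + 4*j + 4
(5) = x^3 - 16*x^2/3 + 13*x/9 + 10/9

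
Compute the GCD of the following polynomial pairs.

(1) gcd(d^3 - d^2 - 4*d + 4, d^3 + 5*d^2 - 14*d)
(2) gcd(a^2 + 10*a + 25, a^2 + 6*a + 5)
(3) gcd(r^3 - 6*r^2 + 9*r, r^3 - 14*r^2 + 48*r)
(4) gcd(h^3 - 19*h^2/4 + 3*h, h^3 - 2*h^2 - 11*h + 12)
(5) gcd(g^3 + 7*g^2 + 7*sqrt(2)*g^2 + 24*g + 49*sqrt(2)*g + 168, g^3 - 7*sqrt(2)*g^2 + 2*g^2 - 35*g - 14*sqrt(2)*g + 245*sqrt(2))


(1) = gcd((d - 2)*(d - 1)*(d + 2), d*(d - 2)*(d + 7)) = d - 2
(2) = gcd((a + 5)^2, (a + 1)*(a + 5)) = a + 5
(3) = gcd(r*(r - 3)^2, r*(r - 8)*(r - 6)) = r
(4) = h - 4
(5) = g + 7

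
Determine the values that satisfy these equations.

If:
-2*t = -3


Then:
t = 3/2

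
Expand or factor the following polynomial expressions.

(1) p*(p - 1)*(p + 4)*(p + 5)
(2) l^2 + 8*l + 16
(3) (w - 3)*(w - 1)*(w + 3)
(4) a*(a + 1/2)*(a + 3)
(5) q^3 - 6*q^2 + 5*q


(1) = p^4 + 8*p^3 + 11*p^2 - 20*p
(2) = (l + 4)^2
(3) = w^3 - w^2 - 9*w + 9
(4) = a^3 + 7*a^2/2 + 3*a/2
(5) = q*(q - 5)*(q - 1)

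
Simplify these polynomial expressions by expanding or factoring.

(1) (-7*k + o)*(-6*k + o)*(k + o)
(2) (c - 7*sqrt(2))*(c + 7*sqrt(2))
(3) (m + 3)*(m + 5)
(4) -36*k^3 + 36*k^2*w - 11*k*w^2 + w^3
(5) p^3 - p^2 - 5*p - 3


(1) = 42*k^3 + 29*k^2*o - 12*k*o^2 + o^3
(2) = c^2 - 98
(3) = m^2 + 8*m + 15
(4) = (-6*k + w)*(-3*k + w)*(-2*k + w)
(5) = (p - 3)*(p + 1)^2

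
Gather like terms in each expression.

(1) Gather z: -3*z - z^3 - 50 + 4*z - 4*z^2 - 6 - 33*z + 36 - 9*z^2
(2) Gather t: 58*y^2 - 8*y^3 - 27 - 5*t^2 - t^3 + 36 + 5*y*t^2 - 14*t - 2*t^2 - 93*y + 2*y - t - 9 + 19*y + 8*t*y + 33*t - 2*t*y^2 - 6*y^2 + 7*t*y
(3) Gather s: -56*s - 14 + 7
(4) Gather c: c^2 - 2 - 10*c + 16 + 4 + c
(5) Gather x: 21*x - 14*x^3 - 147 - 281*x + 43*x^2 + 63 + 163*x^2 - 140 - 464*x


(1) = -z^3 - 13*z^2 - 32*z - 20
(2) = -t^3 + t^2*(5*y - 7) + t*(-2*y^2 + 15*y + 18) - 8*y^3 + 52*y^2 - 72*y
(3) = -56*s - 7
(4) = c^2 - 9*c + 18
(5) = -14*x^3 + 206*x^2 - 724*x - 224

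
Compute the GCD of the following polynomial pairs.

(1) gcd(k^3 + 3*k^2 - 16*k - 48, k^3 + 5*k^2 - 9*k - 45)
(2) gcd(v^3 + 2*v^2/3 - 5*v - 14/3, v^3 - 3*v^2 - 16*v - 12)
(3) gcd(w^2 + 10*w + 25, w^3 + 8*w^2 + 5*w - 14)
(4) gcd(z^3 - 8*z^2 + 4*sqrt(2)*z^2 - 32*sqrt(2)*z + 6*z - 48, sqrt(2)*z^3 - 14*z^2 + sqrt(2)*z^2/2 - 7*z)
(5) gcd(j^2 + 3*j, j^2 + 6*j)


(1) = gcd((k - 4)*(k + 3)*(k + 4), (k - 3)*(k + 3)*(k + 5)) = k + 3
(2) = v^2 + 3*v + 2
(3) = gcd((w + 5)^2, (w - 1)*(w + 2)*(w + 7)) = 1
(4) = 1
(5) = j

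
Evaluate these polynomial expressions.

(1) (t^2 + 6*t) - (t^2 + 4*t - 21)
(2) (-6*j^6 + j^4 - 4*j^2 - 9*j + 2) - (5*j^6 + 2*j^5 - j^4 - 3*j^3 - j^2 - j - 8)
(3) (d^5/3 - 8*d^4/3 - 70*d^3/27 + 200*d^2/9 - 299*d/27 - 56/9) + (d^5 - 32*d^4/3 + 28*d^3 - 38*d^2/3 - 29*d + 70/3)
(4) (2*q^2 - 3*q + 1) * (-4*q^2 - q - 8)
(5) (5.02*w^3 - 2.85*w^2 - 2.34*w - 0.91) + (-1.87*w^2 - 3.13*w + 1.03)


(1) = 2*t + 21
(2) = -11*j^6 - 2*j^5 + 2*j^4 + 3*j^3 - 3*j^2 - 8*j + 10
(3) = 4*d^5/3 - 40*d^4/3 + 686*d^3/27 + 86*d^2/9 - 1082*d/27 + 154/9
(4) = -8*q^4 + 10*q^3 - 17*q^2 + 23*q - 8
(5) = 5.02*w^3 - 4.72*w^2 - 5.47*w + 0.12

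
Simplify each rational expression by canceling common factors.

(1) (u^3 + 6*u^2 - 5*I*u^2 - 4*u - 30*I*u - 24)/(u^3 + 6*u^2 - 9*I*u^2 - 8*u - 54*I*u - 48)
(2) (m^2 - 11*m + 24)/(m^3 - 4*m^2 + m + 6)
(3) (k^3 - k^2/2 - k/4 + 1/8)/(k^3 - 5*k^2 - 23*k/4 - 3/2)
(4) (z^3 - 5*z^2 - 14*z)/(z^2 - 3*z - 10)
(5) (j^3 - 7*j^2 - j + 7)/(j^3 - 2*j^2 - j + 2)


(1) = (u - 4*I)/(u - 8*I)
(2) = (m - 8)/(m^2 - m - 2)
(3) = (4*k^2 - 4*k + 1)/(4*k^2 - 22*k - 12)
(4) = (z^2 - 7*z)/(z - 5)
(5) = (j - 7)/(j - 2)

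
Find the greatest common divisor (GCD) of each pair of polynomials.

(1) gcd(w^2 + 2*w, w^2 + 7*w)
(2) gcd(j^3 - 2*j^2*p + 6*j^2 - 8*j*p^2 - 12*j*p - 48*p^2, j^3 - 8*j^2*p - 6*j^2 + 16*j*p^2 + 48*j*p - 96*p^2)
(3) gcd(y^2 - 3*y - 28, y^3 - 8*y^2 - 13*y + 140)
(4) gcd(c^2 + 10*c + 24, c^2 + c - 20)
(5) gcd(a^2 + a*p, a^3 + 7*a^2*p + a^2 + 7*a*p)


(1) = gcd(w*(w + 2), w*(w + 7)) = w
(2) = -j + 4*p
(3) = gcd((y - 7)*(y + 4), (y - 7)*(y - 5)*(y + 4)) = y^2 - 3*y - 28
(4) = 1
(5) = a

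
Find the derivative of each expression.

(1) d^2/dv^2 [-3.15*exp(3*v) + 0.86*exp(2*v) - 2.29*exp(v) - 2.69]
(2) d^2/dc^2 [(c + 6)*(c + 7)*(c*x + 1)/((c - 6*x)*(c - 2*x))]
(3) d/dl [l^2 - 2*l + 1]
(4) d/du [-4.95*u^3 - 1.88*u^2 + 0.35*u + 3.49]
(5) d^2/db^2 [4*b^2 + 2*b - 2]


(1) = (-28.35*exp(2*v) + 3.44*exp(v) - 2.29)*exp(v)
(2) = 2*(52*c^3*x^3 + 104*c^3*x^2 + 50*c^3*x + 13*c^3 - 288*c^2*x^4 - 468*c^2*x^3 - 36*c^2*x^2 + 126*c^2 + 432*c*x^5 - 1512*c*x^3 - 468*c*x^2 - 1008*c*x + 1872*x^5 + 4176*x^4 + 1248*x^3 + 2184*x^2)/(c^6 - 24*c^5*x + 228*c^4*x^2 - 1088*c^3*x^3 + 2736*c^2*x^4 - 3456*c*x^5 + 1728*x^6)
(3) = 2*l - 2
(4) = -14.85*u^2 - 3.76*u + 0.35
(5) = 8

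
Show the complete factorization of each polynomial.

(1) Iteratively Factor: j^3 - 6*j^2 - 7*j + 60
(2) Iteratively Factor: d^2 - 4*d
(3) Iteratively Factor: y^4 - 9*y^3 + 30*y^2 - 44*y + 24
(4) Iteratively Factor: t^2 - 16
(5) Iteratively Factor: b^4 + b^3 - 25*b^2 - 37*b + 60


(1) = (j - 5)*(j^2 - j - 12) = (j - 5)*(j + 3)*(j - 4)
(2) = (d)*(d - 4)
(3) = (y - 2)*(y^3 - 7*y^2 + 16*y - 12) = (y - 3)*(y - 2)*(y^2 - 4*y + 4) = (y - 3)*(y - 2)^2*(y - 2)
(4) = (t - 4)*(t + 4)
(5) = (b - 5)*(b^3 + 6*b^2 + 5*b - 12) = (b - 5)*(b - 1)*(b^2 + 7*b + 12) = (b - 5)*(b - 1)*(b + 4)*(b + 3)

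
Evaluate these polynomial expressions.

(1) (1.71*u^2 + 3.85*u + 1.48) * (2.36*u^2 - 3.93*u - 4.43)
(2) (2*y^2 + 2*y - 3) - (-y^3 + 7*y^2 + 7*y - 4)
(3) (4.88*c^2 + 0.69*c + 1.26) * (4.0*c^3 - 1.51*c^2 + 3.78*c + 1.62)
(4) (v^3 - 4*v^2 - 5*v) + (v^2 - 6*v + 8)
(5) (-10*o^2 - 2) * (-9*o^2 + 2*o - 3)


(1) = 4.0356*u^4 + 2.3657*u^3 - 19.213*u^2 - 22.8719*u - 6.5564
(2) = y^3 - 5*y^2 - 5*y + 1
(3) = 19.52*c^5 - 4.6088*c^4 + 22.4445*c^3 + 8.6112*c^2 + 5.8806*c + 2.0412
(4) = v^3 - 3*v^2 - 11*v + 8
(5) = 90*o^4 - 20*o^3 + 48*o^2 - 4*o + 6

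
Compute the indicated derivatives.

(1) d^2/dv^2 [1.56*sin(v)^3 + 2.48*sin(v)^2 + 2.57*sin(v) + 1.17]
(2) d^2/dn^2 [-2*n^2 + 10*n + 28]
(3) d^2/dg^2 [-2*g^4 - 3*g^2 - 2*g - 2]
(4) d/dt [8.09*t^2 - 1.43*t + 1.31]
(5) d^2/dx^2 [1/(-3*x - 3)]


(1) = -3.74*sin(v) + 3.51*sin(3*v) + 4.96*cos(2*v)
(2) = -4
(3) = -24*g^2 - 6
(4) = 16.18*t - 1.43
(5) = -2/(3*(x + 1)^3)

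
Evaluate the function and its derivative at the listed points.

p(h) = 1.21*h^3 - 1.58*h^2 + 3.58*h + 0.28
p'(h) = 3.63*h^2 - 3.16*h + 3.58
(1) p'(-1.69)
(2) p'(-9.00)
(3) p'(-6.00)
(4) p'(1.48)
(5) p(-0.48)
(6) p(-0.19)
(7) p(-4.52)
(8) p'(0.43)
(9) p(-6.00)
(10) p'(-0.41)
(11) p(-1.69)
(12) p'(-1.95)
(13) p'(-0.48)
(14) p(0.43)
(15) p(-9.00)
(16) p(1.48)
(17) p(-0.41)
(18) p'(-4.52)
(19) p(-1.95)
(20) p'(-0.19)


(1) = 19.29
(2) = 326.05
(3) = 153.22
(4) = 6.85
(5) = -1.94
(6) = -0.47
(7) = -159.92
(8) = 2.89
(9) = -339.44
(10) = 5.49
(11) = -16.12
(12) = 23.55
(13) = 5.93
(14) = 1.62
(15) = -1042.01
(16) = 6.04
(17) = -1.54
(18) = 92.03
(19) = -21.68
(20) = 4.31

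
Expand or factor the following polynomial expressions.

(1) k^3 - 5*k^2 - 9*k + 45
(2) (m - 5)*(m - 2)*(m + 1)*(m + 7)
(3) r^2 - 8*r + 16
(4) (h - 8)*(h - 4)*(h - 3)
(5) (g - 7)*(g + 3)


(1) = (k - 5)*(k - 3)*(k + 3)
(2) = m^4 + m^3 - 39*m^2 + 31*m + 70
(3) = (r - 4)^2
(4) = h^3 - 15*h^2 + 68*h - 96
(5) = g^2 - 4*g - 21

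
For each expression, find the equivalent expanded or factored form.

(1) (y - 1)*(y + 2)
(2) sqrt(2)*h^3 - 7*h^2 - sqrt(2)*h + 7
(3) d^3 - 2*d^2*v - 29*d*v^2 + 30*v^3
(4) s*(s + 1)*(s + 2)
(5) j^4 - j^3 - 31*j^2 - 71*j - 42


(1) = y^2 + y - 2
(2) = (h - 1)*(h - 7*sqrt(2)/2)*(sqrt(2)*h + sqrt(2))
(3) = (d - 6*v)*(d - v)*(d + 5*v)
(4) = s^3 + 3*s^2 + 2*s
(5) = (j - 7)*(j + 1)*(j + 2)*(j + 3)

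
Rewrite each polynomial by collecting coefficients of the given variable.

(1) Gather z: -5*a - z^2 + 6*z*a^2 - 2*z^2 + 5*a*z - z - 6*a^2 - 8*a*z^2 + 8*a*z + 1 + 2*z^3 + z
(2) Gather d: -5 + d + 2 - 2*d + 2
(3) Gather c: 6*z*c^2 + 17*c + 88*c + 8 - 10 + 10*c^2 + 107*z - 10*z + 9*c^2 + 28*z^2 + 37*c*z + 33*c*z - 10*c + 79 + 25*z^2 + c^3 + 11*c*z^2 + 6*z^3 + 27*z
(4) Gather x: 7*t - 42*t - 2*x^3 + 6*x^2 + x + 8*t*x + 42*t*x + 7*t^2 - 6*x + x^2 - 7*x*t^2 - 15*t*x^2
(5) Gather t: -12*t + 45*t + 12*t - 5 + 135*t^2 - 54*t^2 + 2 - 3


(1) = -6*a^2 - 5*a + 2*z^3 + z^2*(-8*a - 3) + z*(6*a^2 + 13*a) + 1
(2) = -d - 1
(3) = c^3 + c^2*(6*z + 19) + c*(11*z^2 + 70*z + 95) + 6*z^3 + 53*z^2 + 124*z + 77
(4) = 7*t^2 - 35*t - 2*x^3 + x^2*(7 - 15*t) + x*(-7*t^2 + 50*t - 5)
(5) = 81*t^2 + 45*t - 6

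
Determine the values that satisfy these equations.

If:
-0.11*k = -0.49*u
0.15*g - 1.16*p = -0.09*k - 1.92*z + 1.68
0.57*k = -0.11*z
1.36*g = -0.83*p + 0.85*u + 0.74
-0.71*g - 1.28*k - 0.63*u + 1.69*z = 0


Then:
g = 0.98
k = -0.07
p = -0.74
u = -0.02
z = 0.36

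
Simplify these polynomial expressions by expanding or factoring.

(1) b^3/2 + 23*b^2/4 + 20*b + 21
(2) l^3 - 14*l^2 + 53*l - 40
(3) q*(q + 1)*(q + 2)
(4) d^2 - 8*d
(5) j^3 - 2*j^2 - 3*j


(1) = (b/2 + 1)*(b + 7/2)*(b + 6)
(2) = (l - 8)*(l - 5)*(l - 1)
(3) = q^3 + 3*q^2 + 2*q
(4) = d*(d - 8)
(5) = j*(j - 3)*(j + 1)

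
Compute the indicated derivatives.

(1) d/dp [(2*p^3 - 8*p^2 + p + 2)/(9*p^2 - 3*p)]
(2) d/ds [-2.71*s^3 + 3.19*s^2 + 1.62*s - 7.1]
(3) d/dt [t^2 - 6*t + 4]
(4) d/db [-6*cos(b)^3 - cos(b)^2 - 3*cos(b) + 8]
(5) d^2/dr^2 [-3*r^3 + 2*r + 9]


(1) = (6*p^4 - 4*p^3 + 5*p^2 - 12*p + 2)/(3*p^2*(9*p^2 - 6*p + 1))
(2) = -8.13*s^2 + 6.38*s + 1.62
(3) = 2*t - 6
(4) = (18*cos(b)^2 + 2*cos(b) + 3)*sin(b)
(5) = -18*r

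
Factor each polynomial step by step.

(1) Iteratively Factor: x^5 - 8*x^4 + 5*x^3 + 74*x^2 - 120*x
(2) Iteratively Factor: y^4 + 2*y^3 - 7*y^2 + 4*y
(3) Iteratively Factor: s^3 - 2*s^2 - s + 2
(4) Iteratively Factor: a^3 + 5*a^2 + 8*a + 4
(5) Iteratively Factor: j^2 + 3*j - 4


(1) = (x - 4)*(x^4 - 4*x^3 - 11*x^2 + 30*x) = (x - 4)*(x - 2)*(x^3 - 2*x^2 - 15*x) = x*(x - 4)*(x - 2)*(x^2 - 2*x - 15) = x*(x - 5)*(x - 4)*(x - 2)*(x + 3)
(2) = (y - 1)*(y^3 + 3*y^2 - 4*y) = y*(y - 1)*(y^2 + 3*y - 4) = y*(y - 1)*(y + 4)*(y - 1)
(3) = (s + 1)*(s^2 - 3*s + 2) = (s - 2)*(s + 1)*(s - 1)
(4) = (a + 1)*(a^2 + 4*a + 4) = (a + 1)*(a + 2)*(a + 2)
(5) = (j + 4)*(j - 1)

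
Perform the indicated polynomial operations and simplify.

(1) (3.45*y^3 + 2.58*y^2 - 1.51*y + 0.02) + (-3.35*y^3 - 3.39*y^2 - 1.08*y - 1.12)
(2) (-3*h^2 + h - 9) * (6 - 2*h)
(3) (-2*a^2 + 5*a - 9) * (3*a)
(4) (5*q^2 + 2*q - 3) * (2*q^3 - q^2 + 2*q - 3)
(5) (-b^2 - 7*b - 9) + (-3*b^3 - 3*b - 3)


(1) = 0.1*y^3 - 0.81*y^2 - 2.59*y - 1.1
(2) = 6*h^3 - 20*h^2 + 24*h - 54
(3) = -6*a^3 + 15*a^2 - 27*a
(4) = 10*q^5 - q^4 + 2*q^3 - 8*q^2 - 12*q + 9
(5) = -3*b^3 - b^2 - 10*b - 12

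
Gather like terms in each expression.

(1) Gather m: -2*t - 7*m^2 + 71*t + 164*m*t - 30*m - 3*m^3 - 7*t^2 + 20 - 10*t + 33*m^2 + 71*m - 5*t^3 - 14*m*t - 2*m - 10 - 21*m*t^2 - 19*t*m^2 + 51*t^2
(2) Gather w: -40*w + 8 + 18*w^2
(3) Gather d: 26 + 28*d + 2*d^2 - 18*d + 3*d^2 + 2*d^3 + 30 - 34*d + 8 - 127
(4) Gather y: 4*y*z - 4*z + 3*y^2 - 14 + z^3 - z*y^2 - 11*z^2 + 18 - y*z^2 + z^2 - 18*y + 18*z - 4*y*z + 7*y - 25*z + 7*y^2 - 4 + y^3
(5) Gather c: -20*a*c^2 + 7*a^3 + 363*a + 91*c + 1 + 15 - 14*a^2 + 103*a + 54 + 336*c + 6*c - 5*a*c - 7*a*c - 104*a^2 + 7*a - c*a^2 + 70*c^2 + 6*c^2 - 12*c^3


(1) = -3*m^3 + m^2*(26 - 19*t) + m*(-21*t^2 + 150*t + 39) - 5*t^3 + 44*t^2 + 59*t + 10
(2) = 18*w^2 - 40*w + 8
(3) = 2*d^3 + 5*d^2 - 24*d - 63
(4) = y^3 + y^2*(10 - z) + y*(-z^2 - 11) + z^3 - 10*z^2 - 11*z
(5) = 7*a^3 - 118*a^2 + 473*a - 12*c^3 + c^2*(76 - 20*a) + c*(-a^2 - 12*a + 433) + 70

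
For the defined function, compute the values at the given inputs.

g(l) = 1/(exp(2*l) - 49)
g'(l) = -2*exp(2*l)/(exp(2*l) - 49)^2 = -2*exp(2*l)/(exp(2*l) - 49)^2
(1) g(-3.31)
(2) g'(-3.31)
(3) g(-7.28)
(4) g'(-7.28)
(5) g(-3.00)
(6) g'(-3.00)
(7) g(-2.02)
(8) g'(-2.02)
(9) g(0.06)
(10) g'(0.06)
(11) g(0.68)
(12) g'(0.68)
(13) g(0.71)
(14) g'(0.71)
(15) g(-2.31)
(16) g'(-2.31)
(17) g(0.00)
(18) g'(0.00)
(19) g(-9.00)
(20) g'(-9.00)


(1) = -0.02
(2) = -0.00
(3) = -0.02
(4) = -0.00
(5) = -0.02
(6) = -0.00
(7) = -0.02
(8) = -0.00
(9) = -0.02
(10) = -0.00
(11) = -0.02
(12) = -0.00
(13) = -0.02
(14) = -0.00
(15) = -0.02
(16) = -0.00
(17) = -0.02
(18) = -0.00
(19) = -0.02
(20) = -0.00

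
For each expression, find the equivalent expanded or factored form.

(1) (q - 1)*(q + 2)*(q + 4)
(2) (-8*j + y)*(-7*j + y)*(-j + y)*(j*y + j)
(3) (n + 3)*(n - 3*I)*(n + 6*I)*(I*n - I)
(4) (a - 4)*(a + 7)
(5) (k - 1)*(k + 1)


(1) = q^3 + 5*q^2 + 2*q - 8
(2) = -56*j^4*y - 56*j^4 + 71*j^3*y^2 + 71*j^3*y - 16*j^2*y^3 - 16*j^2*y^2 + j*y^4 + j*y^3
(3) = I*n^4 - 3*n^3 + 2*I*n^3 - 6*n^2 + 15*I*n^2 + 9*n + 36*I*n - 54*I
(4) = a^2 + 3*a - 28
(5) = k^2 - 1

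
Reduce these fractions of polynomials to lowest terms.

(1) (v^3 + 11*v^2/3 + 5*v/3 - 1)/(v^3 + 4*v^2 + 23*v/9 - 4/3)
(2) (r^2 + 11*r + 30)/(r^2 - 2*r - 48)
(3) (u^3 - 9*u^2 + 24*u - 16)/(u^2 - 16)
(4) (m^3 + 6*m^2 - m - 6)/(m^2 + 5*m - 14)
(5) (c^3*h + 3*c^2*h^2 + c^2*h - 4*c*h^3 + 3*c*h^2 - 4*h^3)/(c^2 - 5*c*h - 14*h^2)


(1) = (3*v + 3)/(3*v + 4)
(2) = (r + 5)/(r - 8)
(3) = (u^2 - 5*u + 4)/(u + 4)
(4) = (m^3 + 6*m^2 - m - 6)/(m^2 + 5*m - 14)
(5) = (c^3*h + 3*c^2*h^2 + c^2*h - 4*c*h^3 + 3*c*h^2 - 4*h^3)/(c^2 - 5*c*h - 14*h^2)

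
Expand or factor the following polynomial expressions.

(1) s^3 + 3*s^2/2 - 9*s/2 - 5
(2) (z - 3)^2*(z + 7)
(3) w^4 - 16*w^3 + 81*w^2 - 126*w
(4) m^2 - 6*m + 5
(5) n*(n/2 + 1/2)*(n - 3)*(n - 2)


(1) = (s - 2)*(s + 1)*(s + 5/2)
(2) = z^3 + z^2 - 33*z + 63
(3) = w*(w - 7)*(w - 6)*(w - 3)
(4) = (m - 5)*(m - 1)
(5) = n^4/2 - 2*n^3 + n^2/2 + 3*n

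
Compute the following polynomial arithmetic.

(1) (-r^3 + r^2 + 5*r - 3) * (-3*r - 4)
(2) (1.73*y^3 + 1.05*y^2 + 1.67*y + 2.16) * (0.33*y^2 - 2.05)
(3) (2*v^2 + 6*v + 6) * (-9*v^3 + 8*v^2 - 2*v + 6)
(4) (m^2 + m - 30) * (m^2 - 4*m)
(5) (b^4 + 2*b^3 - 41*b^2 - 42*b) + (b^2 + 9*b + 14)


(1) = 3*r^4 + r^3 - 19*r^2 - 11*r + 12
(2) = 0.5709*y^5 + 0.3465*y^4 - 2.9954*y^3 - 1.4397*y^2 - 3.4235*y - 4.428
(3) = -18*v^5 - 38*v^4 - 10*v^3 + 48*v^2 + 24*v + 36
(4) = m^4 - 3*m^3 - 34*m^2 + 120*m
(5) = b^4 + 2*b^3 - 40*b^2 - 33*b + 14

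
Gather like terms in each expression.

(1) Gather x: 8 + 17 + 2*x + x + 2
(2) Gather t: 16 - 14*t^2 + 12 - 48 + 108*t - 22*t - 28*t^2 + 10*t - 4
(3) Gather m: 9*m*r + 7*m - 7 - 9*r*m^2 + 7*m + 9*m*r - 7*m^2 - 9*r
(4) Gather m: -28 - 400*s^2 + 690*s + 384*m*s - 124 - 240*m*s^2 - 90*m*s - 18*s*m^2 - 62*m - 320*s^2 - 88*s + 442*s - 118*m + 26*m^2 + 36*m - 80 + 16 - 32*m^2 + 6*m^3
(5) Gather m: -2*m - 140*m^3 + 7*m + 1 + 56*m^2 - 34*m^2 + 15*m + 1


(1) = 3*x + 27
(2) = -42*t^2 + 96*t - 24
(3) = m^2*(-9*r - 7) + m*(18*r + 14) - 9*r - 7
(4) = 6*m^3 + m^2*(-18*s - 6) + m*(-240*s^2 + 294*s - 144) - 720*s^2 + 1044*s - 216
(5) = -140*m^3 + 22*m^2 + 20*m + 2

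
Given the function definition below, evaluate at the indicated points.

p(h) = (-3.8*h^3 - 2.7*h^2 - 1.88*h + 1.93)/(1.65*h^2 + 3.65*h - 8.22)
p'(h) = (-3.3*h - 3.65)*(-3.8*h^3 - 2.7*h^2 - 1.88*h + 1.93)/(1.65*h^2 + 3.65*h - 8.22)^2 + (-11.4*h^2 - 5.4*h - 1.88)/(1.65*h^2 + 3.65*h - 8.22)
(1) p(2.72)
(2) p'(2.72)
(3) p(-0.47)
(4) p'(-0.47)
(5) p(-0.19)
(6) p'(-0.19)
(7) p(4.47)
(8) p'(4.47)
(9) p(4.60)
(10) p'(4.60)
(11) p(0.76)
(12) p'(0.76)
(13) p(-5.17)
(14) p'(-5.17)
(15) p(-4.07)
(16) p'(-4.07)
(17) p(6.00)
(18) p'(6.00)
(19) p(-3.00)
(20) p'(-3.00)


(1) = -7.16
(2) = -0.76
(3) = -0.27
(4) = 0.13
(5) = -0.25
(6) = 0.06
(7) = -9.74
(8) = -1.82
(9) = -9.97
(10) = -1.84
(11) = 0.61
(12) = 3.63
(13) = 27.31
(14) = 5.15
(15) = 51.93
(16) = 79.69
(17) = -12.69
(18) = -2.01
(19) = -19.88
(20) = 49.19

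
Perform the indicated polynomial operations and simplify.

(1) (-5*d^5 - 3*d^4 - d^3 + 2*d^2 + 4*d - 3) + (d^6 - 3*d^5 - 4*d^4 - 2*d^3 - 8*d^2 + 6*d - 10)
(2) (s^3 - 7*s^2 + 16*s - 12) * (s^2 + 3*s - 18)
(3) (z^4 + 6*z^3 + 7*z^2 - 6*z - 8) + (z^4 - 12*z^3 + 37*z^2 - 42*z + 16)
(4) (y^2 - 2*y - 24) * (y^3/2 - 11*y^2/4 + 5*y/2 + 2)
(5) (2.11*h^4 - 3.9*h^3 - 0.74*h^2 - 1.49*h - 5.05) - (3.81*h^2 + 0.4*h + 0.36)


(1) = d^6 - 8*d^5 - 7*d^4 - 3*d^3 - 6*d^2 + 10*d - 13
(2) = s^5 - 4*s^4 - 23*s^3 + 162*s^2 - 324*s + 216
(3) = 2*z^4 - 6*z^3 + 44*z^2 - 48*z + 8
(4) = y^5/2 - 15*y^4/4 - 4*y^3 + 63*y^2 - 64*y - 48
(5) = 2.11*h^4 - 3.9*h^3 - 4.55*h^2 - 1.89*h - 5.41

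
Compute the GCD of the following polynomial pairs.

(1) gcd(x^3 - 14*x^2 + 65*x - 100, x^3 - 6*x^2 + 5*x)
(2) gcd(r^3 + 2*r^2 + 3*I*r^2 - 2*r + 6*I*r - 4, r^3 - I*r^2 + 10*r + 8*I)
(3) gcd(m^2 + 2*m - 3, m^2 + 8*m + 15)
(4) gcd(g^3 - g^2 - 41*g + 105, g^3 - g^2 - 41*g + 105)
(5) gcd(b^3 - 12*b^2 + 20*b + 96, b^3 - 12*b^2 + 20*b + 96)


(1) = x - 5
(2) = r^2 + 3*I*r - 2
(3) = gcd((m - 1)*(m + 3), (m + 3)*(m + 5)) = m + 3
(4) = gcd((g - 5)*(g - 3)*(g + 7), (g - 5)*(g - 3)*(g + 7)) = g^3 - g^2 - 41*g + 105
(5) = gcd((b - 8)*(b - 6)*(b + 2), (b - 8)*(b - 6)*(b + 2)) = b^3 - 12*b^2 + 20*b + 96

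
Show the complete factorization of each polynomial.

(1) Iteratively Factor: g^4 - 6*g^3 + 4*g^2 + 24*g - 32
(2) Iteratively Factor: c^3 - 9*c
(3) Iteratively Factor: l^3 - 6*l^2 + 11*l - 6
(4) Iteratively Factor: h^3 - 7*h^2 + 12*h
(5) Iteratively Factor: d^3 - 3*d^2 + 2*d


(1) = (g - 2)*(g^3 - 4*g^2 - 4*g + 16) = (g - 2)*(g + 2)*(g^2 - 6*g + 8) = (g - 4)*(g - 2)*(g + 2)*(g - 2)
(2) = (c)*(c^2 - 9) = c*(c - 3)*(c + 3)
(3) = (l - 2)*(l^2 - 4*l + 3) = (l - 3)*(l - 2)*(l - 1)
(4) = (h - 3)*(h^2 - 4*h) = h*(h - 3)*(h - 4)
(5) = (d)*(d^2 - 3*d + 2) = d*(d - 2)*(d - 1)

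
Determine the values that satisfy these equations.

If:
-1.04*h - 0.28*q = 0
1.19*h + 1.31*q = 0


Then:
h = 0.00
q = 0.00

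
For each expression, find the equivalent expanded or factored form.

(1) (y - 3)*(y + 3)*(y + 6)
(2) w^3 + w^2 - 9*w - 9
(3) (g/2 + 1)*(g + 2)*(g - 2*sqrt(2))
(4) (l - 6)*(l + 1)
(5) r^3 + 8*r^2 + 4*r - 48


(1) = y^3 + 6*y^2 - 9*y - 54
(2) = (w - 3)*(w + 1)*(w + 3)
(3) = g^3/2 - sqrt(2)*g^2 + 2*g^2 - 4*sqrt(2)*g + 2*g - 4*sqrt(2)
(4) = l^2 - 5*l - 6
(5) = (r - 2)*(r + 4)*(r + 6)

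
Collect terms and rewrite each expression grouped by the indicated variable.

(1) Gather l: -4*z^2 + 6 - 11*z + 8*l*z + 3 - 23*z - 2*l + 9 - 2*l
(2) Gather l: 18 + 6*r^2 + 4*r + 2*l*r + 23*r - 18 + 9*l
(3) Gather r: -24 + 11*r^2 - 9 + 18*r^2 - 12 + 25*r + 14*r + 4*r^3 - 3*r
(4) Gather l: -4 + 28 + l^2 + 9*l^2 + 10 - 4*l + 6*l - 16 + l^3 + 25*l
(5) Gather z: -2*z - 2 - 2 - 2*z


(1) = l*(8*z - 4) - 4*z^2 - 34*z + 18
(2) = l*(2*r + 9) + 6*r^2 + 27*r
(3) = 4*r^3 + 29*r^2 + 36*r - 45
(4) = l^3 + 10*l^2 + 27*l + 18
(5) = -4*z - 4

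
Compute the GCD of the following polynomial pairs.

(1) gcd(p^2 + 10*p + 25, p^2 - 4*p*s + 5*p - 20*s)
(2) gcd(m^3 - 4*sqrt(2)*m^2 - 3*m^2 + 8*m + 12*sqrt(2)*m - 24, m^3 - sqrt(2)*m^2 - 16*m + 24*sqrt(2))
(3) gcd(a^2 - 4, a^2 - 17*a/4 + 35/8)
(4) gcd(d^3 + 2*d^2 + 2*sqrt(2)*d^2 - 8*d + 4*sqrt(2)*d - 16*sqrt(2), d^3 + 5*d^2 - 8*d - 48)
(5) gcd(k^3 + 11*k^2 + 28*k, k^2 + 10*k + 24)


(1) = p + 5
(2) = gcd((m - 3)*(m - 2*sqrt(2))^2, (m - 2*sqrt(2))^2*(m + 3*sqrt(2))) = m^2 - 4*sqrt(2)*m + 8
(3) = 1
(4) = d + 4
(5) = gcd(k*(k + 4)*(k + 7), (k + 4)*(k + 6)) = k + 4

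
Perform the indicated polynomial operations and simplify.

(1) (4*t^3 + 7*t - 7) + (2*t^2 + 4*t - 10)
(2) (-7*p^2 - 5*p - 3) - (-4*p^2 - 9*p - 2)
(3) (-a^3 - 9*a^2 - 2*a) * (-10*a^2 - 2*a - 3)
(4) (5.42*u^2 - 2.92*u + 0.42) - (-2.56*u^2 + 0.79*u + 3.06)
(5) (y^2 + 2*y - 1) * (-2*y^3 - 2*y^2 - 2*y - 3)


(1) = 4*t^3 + 2*t^2 + 11*t - 17
(2) = -3*p^2 + 4*p - 1
(3) = 10*a^5 + 92*a^4 + 41*a^3 + 31*a^2 + 6*a
(4) = 7.98*u^2 - 3.71*u - 2.64
(5) = -2*y^5 - 6*y^4 - 4*y^3 - 5*y^2 - 4*y + 3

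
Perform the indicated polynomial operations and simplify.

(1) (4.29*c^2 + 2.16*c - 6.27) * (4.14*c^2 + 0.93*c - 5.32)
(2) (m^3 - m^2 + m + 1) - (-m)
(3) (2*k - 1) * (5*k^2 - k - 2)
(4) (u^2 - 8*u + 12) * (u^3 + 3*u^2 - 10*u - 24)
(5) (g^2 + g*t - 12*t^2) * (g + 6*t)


(1) = 17.7606*c^4 + 12.9321*c^3 - 46.7718*c^2 - 17.3223*c + 33.3564
(2) = m^3 - m^2 + 2*m + 1
(3) = 10*k^3 - 7*k^2 - 3*k + 2
(4) = u^5 - 5*u^4 - 22*u^3 + 92*u^2 + 72*u - 288
(5) = g^3 + 7*g^2*t - 6*g*t^2 - 72*t^3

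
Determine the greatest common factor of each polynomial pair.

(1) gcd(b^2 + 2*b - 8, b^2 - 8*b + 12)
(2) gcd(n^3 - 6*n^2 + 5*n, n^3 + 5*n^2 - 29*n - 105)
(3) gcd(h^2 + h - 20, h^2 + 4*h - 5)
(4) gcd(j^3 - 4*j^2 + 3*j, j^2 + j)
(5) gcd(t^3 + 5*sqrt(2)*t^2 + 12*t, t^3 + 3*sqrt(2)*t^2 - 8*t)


(1) = gcd((b - 2)*(b + 4), (b - 6)*(b - 2)) = b - 2
(2) = gcd(n*(n - 5)*(n - 1), (n - 5)*(n + 3)*(n + 7)) = n - 5
(3) = h + 5
(4) = j
(5) = t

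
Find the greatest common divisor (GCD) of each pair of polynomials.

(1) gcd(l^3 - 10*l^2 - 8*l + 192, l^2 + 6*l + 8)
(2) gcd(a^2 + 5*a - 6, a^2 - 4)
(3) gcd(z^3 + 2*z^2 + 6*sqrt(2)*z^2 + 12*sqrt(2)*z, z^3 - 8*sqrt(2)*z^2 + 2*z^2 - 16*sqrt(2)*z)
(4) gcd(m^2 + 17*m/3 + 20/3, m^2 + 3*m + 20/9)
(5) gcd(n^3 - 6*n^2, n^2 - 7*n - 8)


(1) = l + 4
(2) = gcd((a - 1)*(a + 6), (a - 2)*(a + 2)) = 1
(3) = gcd(z*(z + 2)*(z + 6*sqrt(2)), z*(z + 2)*(z - 8*sqrt(2))) = z^2 + 2*z
(4) = gcd((m + 5/3)*(m + 4), (m + 4/3)*(m + 5/3)) = m + 5/3
(5) = 1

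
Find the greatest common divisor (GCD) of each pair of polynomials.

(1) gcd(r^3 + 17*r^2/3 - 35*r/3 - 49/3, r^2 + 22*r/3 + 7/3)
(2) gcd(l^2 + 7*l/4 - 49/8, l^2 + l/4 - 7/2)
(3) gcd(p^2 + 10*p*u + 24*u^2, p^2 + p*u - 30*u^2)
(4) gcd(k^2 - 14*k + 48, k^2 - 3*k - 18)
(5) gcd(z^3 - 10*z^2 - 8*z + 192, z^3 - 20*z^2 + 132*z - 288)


(1) = r + 7
(2) = gcd((l - 7/4)*(l + 7/2), (l - 7/4)*(l + 2)) = l - 7/4
(3) = p + 6*u
(4) = k - 6
(5) = gcd((z - 8)*(z - 6)*(z + 4), (z - 8)*(z - 6)^2) = z^2 - 14*z + 48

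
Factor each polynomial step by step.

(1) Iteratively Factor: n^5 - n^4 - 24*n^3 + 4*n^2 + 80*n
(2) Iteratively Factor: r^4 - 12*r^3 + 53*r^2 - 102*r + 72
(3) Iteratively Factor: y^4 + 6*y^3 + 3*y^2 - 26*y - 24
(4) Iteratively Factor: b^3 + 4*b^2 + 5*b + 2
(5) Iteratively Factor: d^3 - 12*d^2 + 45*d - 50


(1) = (n)*(n^4 - n^3 - 24*n^2 + 4*n + 80) = n*(n - 2)*(n^3 + n^2 - 22*n - 40) = n*(n - 5)*(n - 2)*(n^2 + 6*n + 8) = n*(n - 5)*(n - 2)*(n + 2)*(n + 4)
(2) = (r - 2)*(r^3 - 10*r^2 + 33*r - 36) = (r - 3)*(r - 2)*(r^2 - 7*r + 12) = (r - 4)*(r - 3)*(r - 2)*(r - 3)
(3) = (y + 3)*(y^3 + 3*y^2 - 6*y - 8) = (y + 3)*(y + 4)*(y^2 - y - 2) = (y - 2)*(y + 3)*(y + 4)*(y + 1)
(4) = (b + 2)*(b^2 + 2*b + 1) = (b + 1)*(b + 2)*(b + 1)
(5) = (d - 2)*(d^2 - 10*d + 25) = (d - 5)*(d - 2)*(d - 5)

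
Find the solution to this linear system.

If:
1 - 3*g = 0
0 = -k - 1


Then:
g = 1/3
k = -1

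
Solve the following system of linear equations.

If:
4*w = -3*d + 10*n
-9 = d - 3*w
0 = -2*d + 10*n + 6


Then:
d = -54/7
n = -15/7
w = 3/7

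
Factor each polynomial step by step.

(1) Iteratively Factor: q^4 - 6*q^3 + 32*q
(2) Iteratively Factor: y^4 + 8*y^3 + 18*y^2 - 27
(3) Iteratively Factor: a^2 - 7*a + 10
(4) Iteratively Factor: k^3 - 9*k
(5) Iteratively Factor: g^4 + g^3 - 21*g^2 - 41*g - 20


(1) = (q - 4)*(q^3 - 2*q^2 - 8*q) = q*(q - 4)*(q^2 - 2*q - 8) = q*(q - 4)*(q + 2)*(q - 4)
(2) = (y + 3)*(y^3 + 5*y^2 + 3*y - 9) = (y + 3)^2*(y^2 + 2*y - 3) = (y + 3)^3*(y - 1)
(3) = (a - 2)*(a - 5)
(4) = (k - 3)*(k^2 + 3*k) = k*(k - 3)*(k + 3)
(5) = (g - 5)*(g^3 + 6*g^2 + 9*g + 4) = (g - 5)*(g + 1)*(g^2 + 5*g + 4) = (g - 5)*(g + 1)^2*(g + 4)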